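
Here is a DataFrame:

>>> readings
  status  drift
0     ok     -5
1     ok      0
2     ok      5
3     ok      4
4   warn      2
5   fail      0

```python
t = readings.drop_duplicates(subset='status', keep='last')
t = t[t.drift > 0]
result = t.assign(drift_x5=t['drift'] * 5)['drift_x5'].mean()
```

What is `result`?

15.0

drop duplicate status (keep=last):
  status  drift
3     ok      4
4   warn      2
5   fail      0
filter rows where drift > 0:
  status  drift
3     ok      4
4   warn      2
add column drift_x5 = t['drift'] * 5:
  status  drift  drift_x5
3     ok      4        20
4   warn      2        10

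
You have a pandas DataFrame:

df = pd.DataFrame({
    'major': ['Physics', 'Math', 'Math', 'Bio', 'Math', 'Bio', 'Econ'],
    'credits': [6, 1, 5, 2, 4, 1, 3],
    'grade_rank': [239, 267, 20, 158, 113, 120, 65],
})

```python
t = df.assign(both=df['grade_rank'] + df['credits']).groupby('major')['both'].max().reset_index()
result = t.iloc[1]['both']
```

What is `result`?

add column both = df['grade_rank'] + df['credits']:
     major  credits  grade_rank  both
0  Physics        6         239   245
1     Math        1         267   268
2     Math        5          20    25
3      Bio        2         158   160
4     Math        4         113   117
5      Bio        1         120   121
6     Econ        3          65    68
group by major, max of both:
major
Bio        160
Econ        68
Math       268
Physics    245
Name: both, dtype: int64
reset_index():
     major  both
0      Bio   160
1     Econ    68
2     Math   268
3  Physics   245
value at position 1, column 'both' → 68

68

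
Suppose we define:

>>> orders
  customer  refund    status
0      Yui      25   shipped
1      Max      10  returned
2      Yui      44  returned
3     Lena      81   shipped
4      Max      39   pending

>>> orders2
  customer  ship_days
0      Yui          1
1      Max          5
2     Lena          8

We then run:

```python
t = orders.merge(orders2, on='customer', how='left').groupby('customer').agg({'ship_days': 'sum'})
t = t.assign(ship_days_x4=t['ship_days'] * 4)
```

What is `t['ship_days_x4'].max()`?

merge on 'customer' (how='left') → 5 rows:
  customer  refund    status  ship_days
0      Yui      25   shipped          1
1      Max      10  returned          5
2      Yui      44  returned          1
3     Lena      81   shipped          8
4      Max      39   pending          5
group by customer, sum of ship_days:
          ship_days
customer           
Lena              8
Max              10
Yui               2
add column ship_days_x4 = t['ship_days'] * 4:
          ship_days  ship_days_x4
customer                         
Lena              8            32
Max              10            40
Yui               2             8
max of column 'ship_days_x4' → 40

40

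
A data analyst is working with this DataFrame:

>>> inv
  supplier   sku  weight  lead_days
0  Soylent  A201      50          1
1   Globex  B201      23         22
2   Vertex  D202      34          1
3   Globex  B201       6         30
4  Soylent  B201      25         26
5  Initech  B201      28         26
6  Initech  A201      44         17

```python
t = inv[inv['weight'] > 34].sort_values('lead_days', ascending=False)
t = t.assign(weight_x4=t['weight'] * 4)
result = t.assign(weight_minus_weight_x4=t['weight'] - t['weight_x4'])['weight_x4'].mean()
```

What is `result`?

188.0

filter rows where weight > 34:
  supplier   sku  weight  lead_days
0  Soylent  A201      50          1
6  Initech  A201      44         17
sort by lead_days descending:
  supplier   sku  weight  lead_days
6  Initech  A201      44         17
0  Soylent  A201      50          1
add column weight_x4 = t['weight'] * 4:
  supplier   sku  weight  lead_days  weight_x4
6  Initech  A201      44         17        176
0  Soylent  A201      50          1        200
add column weight_minus_weight_x4 = t['weight'] - t['weight_x4']:
  supplier   sku  weight  lead_days  weight_x4  weight_minus_weight_x4
6  Initech  A201      44         17        176                    -132
0  Soylent  A201      50          1        200                    -150
Then the mean of column 'weight_x4': 188.0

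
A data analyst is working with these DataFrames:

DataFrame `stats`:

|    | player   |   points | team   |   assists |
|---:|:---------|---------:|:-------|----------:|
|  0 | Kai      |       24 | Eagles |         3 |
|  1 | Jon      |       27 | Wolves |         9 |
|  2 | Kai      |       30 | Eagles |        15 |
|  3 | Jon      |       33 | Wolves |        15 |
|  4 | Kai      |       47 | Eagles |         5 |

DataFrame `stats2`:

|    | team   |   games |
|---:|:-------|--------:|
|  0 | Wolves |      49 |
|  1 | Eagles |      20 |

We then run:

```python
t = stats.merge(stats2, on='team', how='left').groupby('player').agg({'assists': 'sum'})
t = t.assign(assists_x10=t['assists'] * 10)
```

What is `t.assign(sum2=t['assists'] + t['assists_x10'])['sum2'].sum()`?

merge on 'team' (how='left') → 5 rows:
  player  points    team  assists  games
0    Kai      24  Eagles        3     20
1    Jon      27  Wolves        9     49
2    Kai      30  Eagles       15     20
3    Jon      33  Wolves       15     49
4    Kai      47  Eagles        5     20
group by player, sum of assists:
        assists
player         
Jon          24
Kai          23
add column assists_x10 = t['assists'] * 10:
        assists  assists_x10
player                      
Jon          24          240
Kai          23          230
add column sum2 = t['assists'] + t['assists_x10']:
        assists  assists_x10  sum2
player                            
Jon          24          240   264
Kai          23          230   253
Reading off the sum of column 'sum2', we get 517.

517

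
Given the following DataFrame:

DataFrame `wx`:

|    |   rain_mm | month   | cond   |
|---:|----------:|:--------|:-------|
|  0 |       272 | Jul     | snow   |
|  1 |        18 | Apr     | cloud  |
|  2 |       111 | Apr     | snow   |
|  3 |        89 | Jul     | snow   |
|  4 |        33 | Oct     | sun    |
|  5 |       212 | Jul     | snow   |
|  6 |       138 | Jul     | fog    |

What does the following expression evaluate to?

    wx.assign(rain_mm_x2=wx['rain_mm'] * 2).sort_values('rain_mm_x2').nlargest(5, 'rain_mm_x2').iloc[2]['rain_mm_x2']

add column rain_mm_x2 = wx['rain_mm'] * 2:
   rain_mm month   cond  rain_mm_x2
0      272   Jul   snow         544
1       18   Apr  cloud          36
2      111   Apr   snow         222
3       89   Jul   snow         178
4       33   Oct    sun          66
5      212   Jul   snow         424
6      138   Jul    fog         276
sort by rain_mm_x2:
   rain_mm month   cond  rain_mm_x2
1       18   Apr  cloud          36
4       33   Oct    sun          66
3       89   Jul   snow         178
2      111   Apr   snow         222
6      138   Jul    fog         276
5      212   Jul   snow         424
0      272   Jul   snow         544
take 5 rows with largest rain_mm_x2:
   rain_mm month  cond  rain_mm_x2
0      272   Jul  snow         544
5      212   Jul  snow         424
6      138   Jul   fog         276
2      111   Apr  snow         222
3       89   Jul  snow         178
So iloc[2]['rain_mm_x2'] = 276.

276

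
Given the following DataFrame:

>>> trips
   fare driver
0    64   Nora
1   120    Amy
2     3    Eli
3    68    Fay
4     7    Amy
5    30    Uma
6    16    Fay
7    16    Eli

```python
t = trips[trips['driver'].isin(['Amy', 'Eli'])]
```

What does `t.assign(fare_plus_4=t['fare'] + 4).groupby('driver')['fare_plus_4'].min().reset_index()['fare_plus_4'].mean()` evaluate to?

filter rows where driver in ['Amy', 'Eli']:
   fare driver
1   120    Amy
2     3    Eli
4     7    Amy
7    16    Eli
add column fare_plus_4 = t['fare'] + 4:
   fare driver  fare_plus_4
1   120    Amy          124
2     3    Eli            7
4     7    Amy           11
7    16    Eli           20
group by driver, min of fare_plus_4:
driver
Amy    11
Eli     7
Name: fare_plus_4, dtype: int64
reset_index():
  driver  fare_plus_4
0    Amy           11
1    Eli            7
Taking the mean of column 'fare_plus_4' gives 9.0.

9.0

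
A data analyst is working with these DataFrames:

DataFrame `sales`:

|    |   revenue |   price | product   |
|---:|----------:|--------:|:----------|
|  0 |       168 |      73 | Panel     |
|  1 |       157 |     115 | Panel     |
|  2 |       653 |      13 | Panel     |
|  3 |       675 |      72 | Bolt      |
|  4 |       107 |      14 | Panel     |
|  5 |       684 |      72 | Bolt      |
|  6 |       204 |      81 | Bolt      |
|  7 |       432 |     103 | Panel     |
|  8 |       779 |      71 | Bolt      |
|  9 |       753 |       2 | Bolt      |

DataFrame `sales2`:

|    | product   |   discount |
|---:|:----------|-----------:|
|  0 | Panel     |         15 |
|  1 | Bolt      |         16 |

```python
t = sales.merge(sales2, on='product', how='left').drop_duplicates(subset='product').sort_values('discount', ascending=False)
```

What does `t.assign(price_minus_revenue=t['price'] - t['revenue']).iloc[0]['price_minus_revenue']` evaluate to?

merge on 'product' (how='left') → 10 rows:
   revenue  price product  discount
0      168     73   Panel        15
1      157    115   Panel        15
2      653     13   Panel        15
3      675     72    Bolt        16
4      107     14   Panel        15
5      684     72    Bolt        16
6      204     81    Bolt        16
7      432    103   Panel        15
8      779     71    Bolt        16
9      753      2    Bolt        16
drop duplicate product (keep=first):
   revenue  price product  discount
0      168     73   Panel        15
3      675     72    Bolt        16
sort by discount descending:
   revenue  price product  discount
3      675     72    Bolt        16
0      168     73   Panel        15
add column price_minus_revenue = t['price'] - t['revenue']:
   revenue  price product  discount  price_minus_revenue
3      675     72    Bolt        16                 -603
0      168     73   Panel        15                  -95

-603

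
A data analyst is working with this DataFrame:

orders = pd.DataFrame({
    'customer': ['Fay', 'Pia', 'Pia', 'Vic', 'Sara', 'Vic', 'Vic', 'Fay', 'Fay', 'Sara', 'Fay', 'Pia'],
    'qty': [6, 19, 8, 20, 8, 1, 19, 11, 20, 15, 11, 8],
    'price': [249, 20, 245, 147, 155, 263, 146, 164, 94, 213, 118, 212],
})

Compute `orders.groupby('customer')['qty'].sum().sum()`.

group by customer, sum of qty:
customer
Fay     48
Pia     35
Sara    23
Vic     40
Name: qty, dtype: int64
Reading off the sum of the resulting series, we get 146.

146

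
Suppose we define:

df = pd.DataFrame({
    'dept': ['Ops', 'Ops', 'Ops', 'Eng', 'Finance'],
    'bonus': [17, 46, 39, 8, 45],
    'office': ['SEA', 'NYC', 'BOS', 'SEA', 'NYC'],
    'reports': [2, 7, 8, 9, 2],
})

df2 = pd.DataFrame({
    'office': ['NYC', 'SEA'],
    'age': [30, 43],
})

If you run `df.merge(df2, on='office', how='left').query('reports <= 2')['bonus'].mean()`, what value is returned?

merge on 'office' (how='left') → 5 rows:
      dept  bonus office  reports   age
0      Ops     17    SEA        2  43.0
1      Ops     46    NYC        7  30.0
2      Ops     39    BOS        8   NaN
3      Eng      8    SEA        9  43.0
4  Finance     45    NYC        2  30.0
filter rows where reports <= 2:
      dept  bonus office  reports   age
0      Ops     17    SEA        2  43.0
4  Finance     45    NYC        2  30.0
The mean of column 'bonus' is 31.0.

31.0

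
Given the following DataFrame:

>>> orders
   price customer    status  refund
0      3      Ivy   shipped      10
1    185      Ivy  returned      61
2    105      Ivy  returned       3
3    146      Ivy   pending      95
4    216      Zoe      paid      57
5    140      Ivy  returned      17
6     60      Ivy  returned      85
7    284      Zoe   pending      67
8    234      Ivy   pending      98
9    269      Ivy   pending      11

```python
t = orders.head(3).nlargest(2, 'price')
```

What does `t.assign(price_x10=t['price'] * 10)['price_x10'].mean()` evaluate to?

1450.0

take first 3 rows:
   price customer    status  refund
0      3      Ivy   shipped      10
1    185      Ivy  returned      61
2    105      Ivy  returned       3
take 2 rows with largest price:
   price customer    status  refund
1    185      Ivy  returned      61
2    105      Ivy  returned       3
add column price_x10 = t['price'] * 10:
   price customer    status  refund  price_x10
1    185      Ivy  returned      61       1850
2    105      Ivy  returned       3       1050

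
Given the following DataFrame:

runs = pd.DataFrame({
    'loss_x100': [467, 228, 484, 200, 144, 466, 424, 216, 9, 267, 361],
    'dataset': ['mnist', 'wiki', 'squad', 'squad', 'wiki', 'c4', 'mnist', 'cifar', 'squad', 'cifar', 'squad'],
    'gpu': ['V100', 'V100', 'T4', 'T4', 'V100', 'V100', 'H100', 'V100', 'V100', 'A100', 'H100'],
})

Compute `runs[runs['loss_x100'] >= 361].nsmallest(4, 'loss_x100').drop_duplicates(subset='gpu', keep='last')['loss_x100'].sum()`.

filter rows where loss_x100 >= 361:
    loss_x100 dataset   gpu
0         467   mnist  V100
2         484   squad    T4
5         466      c4  V100
6         424   mnist  H100
10        361   squad  H100
take 4 rows with smallest loss_x100:
    loss_x100 dataset   gpu
10        361   squad  H100
6         424   mnist  H100
5         466      c4  V100
0         467   mnist  V100
drop duplicate gpu (keep=last):
   loss_x100 dataset   gpu
6        424   mnist  H100
0        467   mnist  V100

891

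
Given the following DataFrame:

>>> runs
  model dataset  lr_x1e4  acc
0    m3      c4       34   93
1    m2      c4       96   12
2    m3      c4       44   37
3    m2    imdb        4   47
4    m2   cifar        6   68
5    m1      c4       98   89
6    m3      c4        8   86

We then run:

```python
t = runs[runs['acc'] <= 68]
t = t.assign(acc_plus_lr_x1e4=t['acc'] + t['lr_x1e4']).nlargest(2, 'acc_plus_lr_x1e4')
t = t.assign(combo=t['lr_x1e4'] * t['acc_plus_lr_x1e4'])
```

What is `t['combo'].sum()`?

filter rows where acc <= 68:
  model dataset  lr_x1e4  acc
1    m2      c4       96   12
2    m3      c4       44   37
3    m2    imdb        4   47
4    m2   cifar        6   68
add column acc_plus_lr_x1e4 = t['acc'] + t['lr_x1e4']:
  model dataset  lr_x1e4  acc  acc_plus_lr_x1e4
1    m2      c4       96   12               108
2    m3      c4       44   37                81
3    m2    imdb        4   47                51
4    m2   cifar        6   68                74
take 2 rows with largest acc_plus_lr_x1e4:
  model dataset  lr_x1e4  acc  acc_plus_lr_x1e4
1    m2      c4       96   12               108
2    m3      c4       44   37                81
add column combo = t['lr_x1e4'] * t['acc_plus_lr_x1e4']:
  model dataset  lr_x1e4  acc  acc_plus_lr_x1e4  combo
1    m2      c4       96   12               108  10368
2    m3      c4       44   37                81   3564
Taking the sum of column 'combo' gives 13932.

13932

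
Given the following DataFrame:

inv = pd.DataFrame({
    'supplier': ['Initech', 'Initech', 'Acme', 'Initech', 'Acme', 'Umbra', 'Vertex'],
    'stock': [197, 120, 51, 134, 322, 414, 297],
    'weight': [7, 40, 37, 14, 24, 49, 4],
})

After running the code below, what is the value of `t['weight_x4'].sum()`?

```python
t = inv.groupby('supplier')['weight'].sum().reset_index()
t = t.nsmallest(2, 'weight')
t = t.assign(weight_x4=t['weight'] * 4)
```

212

group by supplier, sum of weight:
supplier
Acme       61
Initech    61
Umbra      49
Vertex      4
Name: weight, dtype: int64
reset_index():
  supplier  weight
0     Acme      61
1  Initech      61
2    Umbra      49
3   Vertex       4
take 2 rows with smallest weight:
  supplier  weight
3   Vertex       4
2    Umbra      49
add column weight_x4 = t['weight'] * 4:
  supplier  weight  weight_x4
3   Vertex       4         16
2    Umbra      49        196
The sum of column 'weight_x4' is 212.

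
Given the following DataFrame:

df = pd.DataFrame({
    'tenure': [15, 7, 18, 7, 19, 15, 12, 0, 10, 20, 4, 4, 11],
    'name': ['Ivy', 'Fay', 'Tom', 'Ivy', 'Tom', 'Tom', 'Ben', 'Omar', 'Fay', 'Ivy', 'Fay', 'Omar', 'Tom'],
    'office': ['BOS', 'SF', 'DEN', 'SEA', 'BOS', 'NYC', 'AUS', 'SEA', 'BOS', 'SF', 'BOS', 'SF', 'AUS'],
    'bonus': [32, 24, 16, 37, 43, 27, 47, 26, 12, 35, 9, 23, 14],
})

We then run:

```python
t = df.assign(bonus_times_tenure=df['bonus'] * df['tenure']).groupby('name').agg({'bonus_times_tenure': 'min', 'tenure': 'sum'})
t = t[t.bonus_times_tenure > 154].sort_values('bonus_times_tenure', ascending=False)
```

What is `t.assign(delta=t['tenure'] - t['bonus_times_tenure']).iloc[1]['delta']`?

-217

add column bonus_times_tenure = df['bonus'] * df['tenure']:
    tenure  name office  bonus  bonus_times_tenure
0       15   Ivy    BOS     32                 480
1        7   Fay     SF     24                 168
2       18   Tom    DEN     16                 288
3        7   Ivy    SEA     37                 259
4       19   Tom    BOS     43                 817
5       15   Tom    NYC     27                 405
6       12   Ben    AUS     47                 564
7        0  Omar    SEA     26                   0
8       10   Fay    BOS     12                 120
9       20   Ivy     SF     35                 700
10       4   Fay    BOS      9                  36
11       4  Omar     SF     23                  92
12      11   Tom    AUS     14                 154
group by name: min(bonus_times_tenure), sum(tenure):
      bonus_times_tenure  tenure
name                            
Ben                  564      12
Fay                   36      21
Ivy                  259      42
Omar                   0       4
Tom                  154      63
filter rows where bonus_times_tenure > 154:
      bonus_times_tenure  tenure
name                            
Ben                  564      12
Ivy                  259      42
sort by bonus_times_tenure descending:
      bonus_times_tenure  tenure
name                            
Ben                  564      12
Ivy                  259      42
add column delta = t['tenure'] - t['bonus_times_tenure']:
      bonus_times_tenure  tenure  delta
name                                   
Ben                  564      12   -552
Ivy                  259      42   -217
The value at position 1, column 'delta' is -217.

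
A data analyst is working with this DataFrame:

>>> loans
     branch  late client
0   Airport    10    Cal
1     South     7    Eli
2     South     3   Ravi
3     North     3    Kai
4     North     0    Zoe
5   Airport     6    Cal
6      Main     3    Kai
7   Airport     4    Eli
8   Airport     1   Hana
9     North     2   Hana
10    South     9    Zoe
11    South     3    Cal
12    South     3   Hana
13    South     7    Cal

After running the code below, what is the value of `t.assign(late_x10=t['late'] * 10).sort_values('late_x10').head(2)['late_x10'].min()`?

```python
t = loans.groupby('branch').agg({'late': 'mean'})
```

16.6666666667

group by branch, mean of late:
             late
branch           
Airport  5.250000
Main     3.000000
North    1.666667
South    5.333333
add column late_x10 = t['late'] * 10:
             late   late_x10
branch                      
Airport  5.250000  52.500000
Main     3.000000  30.000000
North    1.666667  16.666667
South    5.333333  53.333333
sort by late_x10:
             late   late_x10
branch                      
North    1.666667  16.666667
Main     3.000000  30.000000
Airport  5.250000  52.500000
South    5.333333  53.333333
take first 2 rows:
            late   late_x10
branch                     
North   1.666667  16.666667
Main    3.000000  30.000000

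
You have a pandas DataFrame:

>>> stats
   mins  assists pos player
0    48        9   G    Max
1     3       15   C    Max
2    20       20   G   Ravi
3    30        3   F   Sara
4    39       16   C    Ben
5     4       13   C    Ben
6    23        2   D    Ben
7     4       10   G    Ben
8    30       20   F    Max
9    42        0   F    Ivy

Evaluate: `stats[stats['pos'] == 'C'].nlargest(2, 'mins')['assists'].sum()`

filter rows where pos == 'C':
   mins  assists pos player
1     3       15   C    Max
4    39       16   C    Ben
5     4       13   C    Ben
take 2 rows with largest mins:
   mins  assists pos player
4    39       16   C    Ben
5     4       13   C    Ben
So sum() = 29.

29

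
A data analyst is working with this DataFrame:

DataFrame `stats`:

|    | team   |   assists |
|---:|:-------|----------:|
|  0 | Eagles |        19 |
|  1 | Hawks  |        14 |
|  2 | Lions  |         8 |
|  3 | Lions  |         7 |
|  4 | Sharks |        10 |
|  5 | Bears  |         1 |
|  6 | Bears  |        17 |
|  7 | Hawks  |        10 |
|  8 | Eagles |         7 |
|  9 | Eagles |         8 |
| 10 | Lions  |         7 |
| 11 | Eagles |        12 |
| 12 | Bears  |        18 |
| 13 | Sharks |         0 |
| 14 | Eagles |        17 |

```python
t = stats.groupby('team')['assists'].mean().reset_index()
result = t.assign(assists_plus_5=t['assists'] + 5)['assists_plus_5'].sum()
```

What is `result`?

group by team, mean of assists:
team
Bears     12.000000
Eagles    12.600000
Hawks     12.000000
Lions      7.333333
Sharks     5.000000
Name: assists, dtype: float64
reset_index():
     team    assists
0   Bears  12.000000
1  Eagles  12.600000
2   Hawks  12.000000
3   Lions   7.333333
4  Sharks   5.000000
add column assists_plus_5 = t['assists'] + 5:
     team    assists  assists_plus_5
0   Bears  12.000000       17.000000
1  Eagles  12.600000       17.600000
2   Hawks  12.000000       17.000000
3   Lions   7.333333       12.333333
4  Sharks   5.000000       10.000000

73.9333333333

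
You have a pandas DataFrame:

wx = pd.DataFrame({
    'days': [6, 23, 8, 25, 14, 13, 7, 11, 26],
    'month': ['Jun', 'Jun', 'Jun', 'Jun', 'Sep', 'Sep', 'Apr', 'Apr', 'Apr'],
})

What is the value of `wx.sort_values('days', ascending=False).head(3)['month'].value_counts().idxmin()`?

Apr

sort by days descending:
   days month
8    26   Apr
3    25   Jun
1    23   Jun
4    14   Sep
5    13   Sep
7    11   Apr
2     8   Jun
6     7   Apr
0     6   Jun
take first 3 rows:
   days month
8    26   Apr
3    25   Jun
1    23   Jun
value_counts of month:
month
Jun    2
Apr    1
Name: count, dtype: int64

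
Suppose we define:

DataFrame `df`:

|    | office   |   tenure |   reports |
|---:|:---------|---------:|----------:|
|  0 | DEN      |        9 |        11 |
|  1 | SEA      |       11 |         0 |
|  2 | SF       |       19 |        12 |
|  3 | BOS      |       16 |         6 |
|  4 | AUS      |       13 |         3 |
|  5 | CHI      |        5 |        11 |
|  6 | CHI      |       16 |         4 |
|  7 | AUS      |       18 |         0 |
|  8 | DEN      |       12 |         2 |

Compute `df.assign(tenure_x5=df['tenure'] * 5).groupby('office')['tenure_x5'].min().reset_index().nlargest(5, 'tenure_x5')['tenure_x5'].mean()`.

68.0

add column tenure_x5 = df['tenure'] * 5:
  office  tenure  reports  tenure_x5
0    DEN       9       11         45
1    SEA      11        0         55
2     SF      19       12         95
3    BOS      16        6         80
4    AUS      13        3         65
5    CHI       5       11         25
6    CHI      16        4         80
7    AUS      18        0         90
8    DEN      12        2         60
group by office, min of tenure_x5:
office
AUS    65
BOS    80
CHI    25
DEN    45
SEA    55
SF     95
Name: tenure_x5, dtype: int64
reset_index():
  office  tenure_x5
0    AUS         65
1    BOS         80
2    CHI         25
3    DEN         45
4    SEA         55
5     SF         95
take 5 rows with largest tenure_x5:
  office  tenure_x5
5     SF         95
1    BOS         80
0    AUS         65
4    SEA         55
3    DEN         45
Finally, mean of column 'tenure_x5' = 68.0.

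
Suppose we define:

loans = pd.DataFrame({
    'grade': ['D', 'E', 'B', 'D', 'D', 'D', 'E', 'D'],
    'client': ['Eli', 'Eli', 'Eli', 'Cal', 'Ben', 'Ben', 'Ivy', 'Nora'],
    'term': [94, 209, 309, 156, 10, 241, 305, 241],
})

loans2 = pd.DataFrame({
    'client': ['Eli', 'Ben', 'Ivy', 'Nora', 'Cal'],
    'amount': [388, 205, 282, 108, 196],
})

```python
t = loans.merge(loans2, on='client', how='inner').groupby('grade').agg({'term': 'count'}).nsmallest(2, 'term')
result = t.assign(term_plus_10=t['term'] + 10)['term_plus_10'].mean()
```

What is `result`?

11.5

merge on 'client' (how='inner') → 8 rows:
  grade client  term  amount
0     D    Eli    94     388
1     E    Eli   209     388
2     B    Eli   309     388
3     D    Cal   156     196
4     D    Ben    10     205
5     D    Ben   241     205
6     E    Ivy   305     282
7     D   Nora   241     108
group by grade, count of term:
       term
grade      
B         1
D         5
E         2
take 2 rows with smallest term:
       term
grade      
B         1
E         2
add column term_plus_10 = t['term'] + 10:
       term  term_plus_10
grade                    
B         1            11
E         2            12
So mean() = 11.5.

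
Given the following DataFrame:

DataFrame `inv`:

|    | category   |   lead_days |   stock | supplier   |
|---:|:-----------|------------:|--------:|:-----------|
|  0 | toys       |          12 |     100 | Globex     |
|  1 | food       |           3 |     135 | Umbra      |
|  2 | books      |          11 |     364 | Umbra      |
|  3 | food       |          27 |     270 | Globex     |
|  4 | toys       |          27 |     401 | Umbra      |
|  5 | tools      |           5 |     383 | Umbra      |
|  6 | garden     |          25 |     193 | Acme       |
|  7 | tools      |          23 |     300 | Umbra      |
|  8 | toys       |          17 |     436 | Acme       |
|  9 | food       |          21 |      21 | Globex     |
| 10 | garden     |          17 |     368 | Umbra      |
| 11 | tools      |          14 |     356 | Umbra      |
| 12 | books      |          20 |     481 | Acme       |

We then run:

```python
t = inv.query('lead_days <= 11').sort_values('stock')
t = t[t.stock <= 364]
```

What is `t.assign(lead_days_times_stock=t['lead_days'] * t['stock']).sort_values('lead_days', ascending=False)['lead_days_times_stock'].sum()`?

4409

filter rows where lead_days <= 11:
  category  lead_days  stock supplier
1     food          3    135    Umbra
2    books         11    364    Umbra
5    tools          5    383    Umbra
sort by stock:
  category  lead_days  stock supplier
1     food          3    135    Umbra
2    books         11    364    Umbra
5    tools          5    383    Umbra
filter rows where stock <= 364:
  category  lead_days  stock supplier
1     food          3    135    Umbra
2    books         11    364    Umbra
add column lead_days_times_stock = t['lead_days'] * t['stock']:
  category  lead_days  stock supplier  lead_days_times_stock
1     food          3    135    Umbra                    405
2    books         11    364    Umbra                   4004
sort by lead_days descending:
  category  lead_days  stock supplier  lead_days_times_stock
2    books         11    364    Umbra                   4004
1     food          3    135    Umbra                    405
Reading off the sum of column 'lead_days_times_stock', we get 4409.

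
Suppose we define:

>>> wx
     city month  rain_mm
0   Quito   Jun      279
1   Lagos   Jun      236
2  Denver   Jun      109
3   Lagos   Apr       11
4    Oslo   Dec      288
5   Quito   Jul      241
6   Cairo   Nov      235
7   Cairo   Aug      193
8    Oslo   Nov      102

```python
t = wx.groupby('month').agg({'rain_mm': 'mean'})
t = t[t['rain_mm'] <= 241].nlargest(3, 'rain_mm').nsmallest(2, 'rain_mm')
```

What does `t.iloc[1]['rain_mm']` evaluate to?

group by month, mean of rain_mm:
       rain_mm
month         
Apr       11.0
Aug      193.0
Dec      288.0
Jul      241.0
Jun      208.0
Nov      168.5
filter rows where rain_mm <= 241:
       rain_mm
month         
Apr       11.0
Aug      193.0
Jul      241.0
Jun      208.0
Nov      168.5
take 3 rows with largest rain_mm:
       rain_mm
month         
Jul      241.0
Jun      208.0
Aug      193.0
take 2 rows with smallest rain_mm:
       rain_mm
month         
Aug      193.0
Jun      208.0
Taking the value at position 1, column 'rain_mm' gives 208.0.

208.0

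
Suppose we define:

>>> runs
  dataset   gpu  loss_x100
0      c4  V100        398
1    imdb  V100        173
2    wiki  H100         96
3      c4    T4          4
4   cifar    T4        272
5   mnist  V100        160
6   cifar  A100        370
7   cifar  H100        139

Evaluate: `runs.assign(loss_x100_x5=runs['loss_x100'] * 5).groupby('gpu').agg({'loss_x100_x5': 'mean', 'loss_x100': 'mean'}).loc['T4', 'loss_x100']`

add column loss_x100_x5 = runs['loss_x100'] * 5:
  dataset   gpu  loss_x100  loss_x100_x5
0      c4  V100        398          1990
1    imdb  V100        173           865
2    wiki  H100         96           480
3      c4    T4          4            20
4   cifar    T4        272          1360
5   mnist  V100        160           800
6   cifar  A100        370          1850
7   cifar  H100        139           695
group by gpu: mean(loss_x100_x5), mean(loss_x100):
      loss_x100_x5   loss_x100
gpu                           
A100   1850.000000  370.000000
H100    587.500000  117.500000
T4      690.000000  138.000000
V100   1218.333333  243.666667
The value at row 'T4', column 'loss_x100' is 138.0.

138.0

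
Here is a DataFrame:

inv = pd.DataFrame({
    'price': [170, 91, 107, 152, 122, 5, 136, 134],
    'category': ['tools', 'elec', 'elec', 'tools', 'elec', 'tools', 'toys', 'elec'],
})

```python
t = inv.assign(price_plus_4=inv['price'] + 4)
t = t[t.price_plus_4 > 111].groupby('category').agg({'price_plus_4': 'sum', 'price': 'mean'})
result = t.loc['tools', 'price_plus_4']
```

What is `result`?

330

add column price_plus_4 = inv['price'] + 4:
   price category  price_plus_4
0    170    tools           174
1     91     elec            95
2    107     elec           111
3    152    tools           156
4    122     elec           126
5      5    tools             9
6    136     toys           140
7    134     elec           138
filter rows where price_plus_4 > 111:
   price category  price_plus_4
0    170    tools           174
3    152    tools           156
4    122     elec           126
6    136     toys           140
7    134     elec           138
group by category: sum(price_plus_4), mean(price):
          price_plus_4  price
category                     
elec               264  128.0
tools              330  161.0
toys               140  136.0
Hence 330.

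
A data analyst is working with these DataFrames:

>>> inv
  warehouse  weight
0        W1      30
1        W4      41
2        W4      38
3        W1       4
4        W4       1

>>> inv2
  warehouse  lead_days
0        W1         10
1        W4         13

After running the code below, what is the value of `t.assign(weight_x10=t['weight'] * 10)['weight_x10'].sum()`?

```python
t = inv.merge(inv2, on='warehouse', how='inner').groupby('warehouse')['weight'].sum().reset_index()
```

1140

merge on 'warehouse' (how='inner') → 5 rows:
  warehouse  weight  lead_days
0        W1      30         10
1        W4      41         13
2        W4      38         13
3        W1       4         10
4        W4       1         13
group by warehouse, sum of weight:
warehouse
W1    34
W4    80
Name: weight, dtype: int64
reset_index():
  warehouse  weight
0        W1      34
1        W4      80
add column weight_x10 = t['weight'] * 10:
  warehouse  weight  weight_x10
0        W1      34         340
1        W4      80         800
Taking the sum of column 'weight_x10' gives 1140.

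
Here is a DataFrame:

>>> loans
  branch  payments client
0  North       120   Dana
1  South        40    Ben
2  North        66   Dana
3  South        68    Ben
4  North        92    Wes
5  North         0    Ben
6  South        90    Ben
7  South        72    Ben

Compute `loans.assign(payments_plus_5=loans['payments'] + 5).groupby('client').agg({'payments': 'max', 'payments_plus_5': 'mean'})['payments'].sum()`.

add column payments_plus_5 = loans['payments'] + 5:
  branch  payments client  payments_plus_5
0  North       120   Dana              125
1  South        40    Ben               45
2  North        66   Dana               71
3  South        68    Ben               73
4  North        92    Wes               97
5  North         0    Ben                5
6  South        90    Ben               95
7  South        72    Ben               77
group by client: max(payments), mean(payments_plus_5):
        payments  payments_plus_5
client                           
Ben           90             59.0
Dana         120             98.0
Wes           92             97.0
Reading off the sum of column 'payments', we get 302.

302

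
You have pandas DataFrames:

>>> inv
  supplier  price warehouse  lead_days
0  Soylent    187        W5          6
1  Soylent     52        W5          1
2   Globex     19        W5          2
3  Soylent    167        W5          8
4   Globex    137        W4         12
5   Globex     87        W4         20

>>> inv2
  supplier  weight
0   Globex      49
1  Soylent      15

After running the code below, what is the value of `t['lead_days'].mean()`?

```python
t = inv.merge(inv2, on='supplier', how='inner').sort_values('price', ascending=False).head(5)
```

merge on 'supplier' (how='inner') → 6 rows:
  supplier  price warehouse  lead_days  weight
0  Soylent    187        W5          6      15
1  Soylent     52        W5          1      15
2   Globex     19        W5          2      49
3  Soylent    167        W5          8      15
4   Globex    137        W4         12      49
5   Globex     87        W4         20      49
sort by price descending:
  supplier  price warehouse  lead_days  weight
0  Soylent    187        W5          6      15
3  Soylent    167        W5          8      15
4   Globex    137        W4         12      49
5   Globex     87        W4         20      49
1  Soylent     52        W5          1      15
2   Globex     19        W5          2      49
take first 5 rows:
  supplier  price warehouse  lead_days  weight
0  Soylent    187        W5          6      15
3  Soylent    167        W5          8      15
4   Globex    137        W4         12      49
5   Globex     87        W4         20      49
1  Soylent     52        W5          1      15
Taking the mean of column 'lead_days' gives 9.4.

9.4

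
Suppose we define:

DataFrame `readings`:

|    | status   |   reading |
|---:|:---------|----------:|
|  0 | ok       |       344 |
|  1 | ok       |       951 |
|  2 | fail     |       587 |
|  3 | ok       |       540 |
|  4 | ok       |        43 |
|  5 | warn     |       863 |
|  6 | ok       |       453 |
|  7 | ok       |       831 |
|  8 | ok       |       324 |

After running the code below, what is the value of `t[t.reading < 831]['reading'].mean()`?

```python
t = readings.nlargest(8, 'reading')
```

take 8 rows with largest reading:
  status  reading
1     ok      951
5   warn      863
7     ok      831
2   fail      587
3     ok      540
6     ok      453
0     ok      344
8     ok      324
filter rows where reading < 831:
  status  reading
2   fail      587
3     ok      540
6     ok      453
0     ok      344
8     ok      324

449.6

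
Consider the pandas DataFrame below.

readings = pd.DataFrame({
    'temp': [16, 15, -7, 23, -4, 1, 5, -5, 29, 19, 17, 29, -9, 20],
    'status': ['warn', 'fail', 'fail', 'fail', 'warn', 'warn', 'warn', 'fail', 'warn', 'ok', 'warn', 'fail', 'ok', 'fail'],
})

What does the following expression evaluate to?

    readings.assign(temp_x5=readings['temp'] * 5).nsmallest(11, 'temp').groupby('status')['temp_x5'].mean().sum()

add column temp_x5 = readings['temp'] * 5:
    temp status  temp_x5
0     16   warn       80
1     15   fail       75
2     -7   fail      -35
3     23   fail      115
4     -4   warn      -20
5      1   warn        5
6      5   warn       25
7     -5   fail      -25
8     29   warn      145
9     19     ok       95
10    17   warn       85
11    29   fail      145
12    -9     ok      -45
13    20   fail      100
take 11 rows with smallest temp:
    temp status  temp_x5
12    -9     ok      -45
2     -7   fail      -35
7     -5   fail      -25
4     -4   warn      -20
5      1   warn        5
6      5   warn       25
1     15   fail       75
0     16   warn       80
10    17   warn       85
9     19     ok       95
13    20   fail      100
group by status, mean of temp_x5:
status
fail    28.75
ok      25.00
warn    35.00
Name: temp_x5, dtype: float64
Reading off the sum of the resulting series, we get 88.75.

88.75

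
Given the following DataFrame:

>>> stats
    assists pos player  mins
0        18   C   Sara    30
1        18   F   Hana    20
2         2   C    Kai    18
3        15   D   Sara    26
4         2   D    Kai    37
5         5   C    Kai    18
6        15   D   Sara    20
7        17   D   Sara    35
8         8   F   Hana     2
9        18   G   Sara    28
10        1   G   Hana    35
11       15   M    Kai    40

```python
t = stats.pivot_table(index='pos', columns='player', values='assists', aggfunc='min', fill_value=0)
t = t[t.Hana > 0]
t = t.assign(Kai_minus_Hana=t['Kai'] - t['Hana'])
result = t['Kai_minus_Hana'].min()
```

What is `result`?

-8

pivot: rows=pos, cols=player, min(assists):
player  Hana  Kai  Sara
pos                    
C          0    2    18
D          0    2    15
F          8    0     0
G          1    0    18
M          0   15     0
filter rows where Hana > 0:
player  Hana  Kai  Sara
pos                    
F          8    0     0
G          1    0    18
add column Kai_minus_Hana = t['Kai'] - t['Hana']:
player  Hana  Kai  Sara  Kai_minus_Hana
pos                                    
F          8    0     0              -8
G          1    0    18              -1
Reading off the min of column 'Kai_minus_Hana', we get -8.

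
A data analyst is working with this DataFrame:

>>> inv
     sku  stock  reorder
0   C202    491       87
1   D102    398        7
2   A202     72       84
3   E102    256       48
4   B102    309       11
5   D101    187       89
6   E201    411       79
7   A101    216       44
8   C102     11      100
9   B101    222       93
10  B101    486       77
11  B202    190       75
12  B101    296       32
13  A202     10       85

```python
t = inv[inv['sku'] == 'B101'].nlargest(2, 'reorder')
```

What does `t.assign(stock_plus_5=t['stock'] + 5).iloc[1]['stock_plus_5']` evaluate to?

491

filter rows where sku == 'B101':
     sku  stock  reorder
9   B101    222       93
10  B101    486       77
12  B101    296       32
take 2 rows with largest reorder:
     sku  stock  reorder
9   B101    222       93
10  B101    486       77
add column stock_plus_5 = t['stock'] + 5:
     sku  stock  reorder  stock_plus_5
9   B101    222       93           227
10  B101    486       77           491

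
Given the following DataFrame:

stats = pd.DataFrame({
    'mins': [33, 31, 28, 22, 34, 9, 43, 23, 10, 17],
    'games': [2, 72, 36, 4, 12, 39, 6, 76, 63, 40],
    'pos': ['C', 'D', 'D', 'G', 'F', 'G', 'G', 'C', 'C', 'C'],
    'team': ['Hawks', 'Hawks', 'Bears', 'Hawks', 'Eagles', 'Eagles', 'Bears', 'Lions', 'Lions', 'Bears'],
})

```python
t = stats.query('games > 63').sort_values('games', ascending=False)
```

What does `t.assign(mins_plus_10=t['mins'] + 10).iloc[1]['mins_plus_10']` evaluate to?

41

filter rows where games > 63:
   mins  games pos   team
1    31     72   D  Hawks
7    23     76   C  Lions
sort by games descending:
   mins  games pos   team
7    23     76   C  Lions
1    31     72   D  Hawks
add column mins_plus_10 = t['mins'] + 10:
   mins  games pos   team  mins_plus_10
7    23     76   C  Lions            33
1    31     72   D  Hawks            41
Hence 41.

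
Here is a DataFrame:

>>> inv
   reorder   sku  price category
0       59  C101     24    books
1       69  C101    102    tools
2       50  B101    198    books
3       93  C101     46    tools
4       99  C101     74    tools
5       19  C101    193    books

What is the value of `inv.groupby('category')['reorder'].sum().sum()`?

389

group by category, sum of reorder:
category
books    128
tools    261
Name: reorder, dtype: int64
Then the sum of the resulting series: 389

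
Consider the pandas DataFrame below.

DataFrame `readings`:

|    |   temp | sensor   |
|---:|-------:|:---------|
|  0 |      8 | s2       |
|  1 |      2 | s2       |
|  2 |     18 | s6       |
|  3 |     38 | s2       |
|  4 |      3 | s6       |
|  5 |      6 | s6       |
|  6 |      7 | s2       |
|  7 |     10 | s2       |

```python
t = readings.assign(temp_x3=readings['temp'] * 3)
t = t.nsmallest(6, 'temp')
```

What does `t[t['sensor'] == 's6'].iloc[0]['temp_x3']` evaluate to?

add column temp_x3 = readings['temp'] * 3:
   temp sensor  temp_x3
0     8     s2       24
1     2     s2        6
2    18     s6       54
3    38     s2      114
4     3     s6        9
5     6     s6       18
6     7     s2       21
7    10     s2       30
take 6 rows with smallest temp:
   temp sensor  temp_x3
1     2     s2        6
4     3     s6        9
5     6     s6       18
6     7     s2       21
0     8     s2       24
7    10     s2       30
filter rows where sensor == 's6':
   temp sensor  temp_x3
4     3     s6        9
5     6     s6       18
Taking the value at position 0, column 'temp_x3' gives 9.

9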